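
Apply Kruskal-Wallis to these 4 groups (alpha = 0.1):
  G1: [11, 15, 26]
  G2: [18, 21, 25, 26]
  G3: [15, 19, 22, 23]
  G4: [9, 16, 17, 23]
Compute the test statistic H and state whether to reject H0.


Step 1: Combine all N = 15 observations and assign midranks.
sorted (value, group, rank): (9,G4,1), (11,G1,2), (15,G1,3.5), (15,G3,3.5), (16,G4,5), (17,G4,6), (18,G2,7), (19,G3,8), (21,G2,9), (22,G3,10), (23,G3,11.5), (23,G4,11.5), (25,G2,13), (26,G1,14.5), (26,G2,14.5)
Step 2: Sum ranks within each group.
R_1 = 20 (n_1 = 3)
R_2 = 43.5 (n_2 = 4)
R_3 = 33 (n_3 = 4)
R_4 = 23.5 (n_4 = 4)
Step 3: H = 12/(N(N+1)) * sum(R_i^2/n_i) - 3(N+1)
     = 12/(15*16) * (20^2/3 + 43.5^2/4 + 33^2/4 + 23.5^2/4) - 3*16
     = 0.050000 * 1016.71 - 48
     = 2.835417.
Step 4: Ties present; correction factor C = 1 - 18/(15^3 - 15) = 0.994643. Corrected H = 2.835417 / 0.994643 = 2.850688.
Step 5: Under H0, H ~ chi^2(3); p-value = 0.415224.
Step 6: alpha = 0.1. fail to reject H0.

H = 2.8507, df = 3, p = 0.415224, fail to reject H0.


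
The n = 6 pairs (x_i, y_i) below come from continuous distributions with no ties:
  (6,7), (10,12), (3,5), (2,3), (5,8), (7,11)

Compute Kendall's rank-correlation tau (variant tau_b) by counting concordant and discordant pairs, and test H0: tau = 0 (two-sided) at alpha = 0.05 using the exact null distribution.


Step 1: Enumerate the 15 unordered pairs (i,j) with i<j and classify each by sign(x_j-x_i) * sign(y_j-y_i).
  (1,2):dx=+4,dy=+5->C; (1,3):dx=-3,dy=-2->C; (1,4):dx=-4,dy=-4->C; (1,5):dx=-1,dy=+1->D
  (1,6):dx=+1,dy=+4->C; (2,3):dx=-7,dy=-7->C; (2,4):dx=-8,dy=-9->C; (2,5):dx=-5,dy=-4->C
  (2,6):dx=-3,dy=-1->C; (3,4):dx=-1,dy=-2->C; (3,5):dx=+2,dy=+3->C; (3,6):dx=+4,dy=+6->C
  (4,5):dx=+3,dy=+5->C; (4,6):dx=+5,dy=+8->C; (5,6):dx=+2,dy=+3->C
Step 2: C = 14, D = 1, total pairs = 15.
Step 3: tau = (C - D)/(n(n-1)/2) = (14 - 1)/15 = 0.866667.
Step 4: Exact two-sided p-value (enumerate n! = 720 permutations of y under H0): p = 0.016667.
Step 5: alpha = 0.05. reject H0.

tau_b = 0.8667 (C=14, D=1), p = 0.016667, reject H0.


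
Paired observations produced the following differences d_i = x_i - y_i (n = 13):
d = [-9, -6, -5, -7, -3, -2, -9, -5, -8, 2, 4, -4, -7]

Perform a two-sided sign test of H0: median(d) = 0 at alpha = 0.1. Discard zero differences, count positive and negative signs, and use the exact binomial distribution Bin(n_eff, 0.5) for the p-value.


Step 1: Discard zero differences. Original n = 13; n_eff = number of nonzero differences = 13.
Nonzero differences (with sign): -9, -6, -5, -7, -3, -2, -9, -5, -8, +2, +4, -4, -7
Step 2: Count signs: positive = 2, negative = 11.
Step 3: Under H0: P(positive) = 0.5, so the number of positives S ~ Bin(13, 0.5).
Step 4: Two-sided exact p-value = sum of Bin(13,0.5) probabilities at or below the observed probability = 0.022461.
Step 5: alpha = 0.1. reject H0.

n_eff = 13, pos = 2, neg = 11, p = 0.022461, reject H0.


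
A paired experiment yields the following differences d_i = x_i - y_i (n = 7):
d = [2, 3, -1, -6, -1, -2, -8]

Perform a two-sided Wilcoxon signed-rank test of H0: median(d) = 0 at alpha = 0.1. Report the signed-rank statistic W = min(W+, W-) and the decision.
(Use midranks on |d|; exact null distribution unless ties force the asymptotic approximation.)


Step 1: Drop any zero differences (none here) and take |d_i|.
|d| = [2, 3, 1, 6, 1, 2, 8]
Step 2: Midrank |d_i| (ties get averaged ranks).
ranks: |2|->3.5, |3|->5, |1|->1.5, |6|->6, |1|->1.5, |2|->3.5, |8|->7
Step 3: Attach original signs; sum ranks with positive sign and with negative sign.
W+ = 3.5 + 5 = 8.5
W- = 1.5 + 6 + 1.5 + 3.5 + 7 = 19.5
(Check: W+ + W- = 28 should equal n(n+1)/2 = 28.)
Step 4: Test statistic W = min(W+, W-) = 8.5.
Step 5: Ties in |d|, so use the tie-corrected normal approximation.
        E[W] = n(n+1)/4 = 7*8/4 = 14.
        Tie groups: |d|=1 (t=2), |d|=2 (t=2); sum(t^3 - t) = 12.
        Var[W] = n(n+1)(2n+1)/24 - sum(t^3-t)/48 = 840/24 - 12/48 = 34.75.
        z = (W - E[W]) / sqrt(Var[W]) = (8.5 - 14) / 5.8949 = -0.9330.
        Two-sided p = 2*Phi(z) = 0.350816.
Step 6: alpha = 0.1. fail to reject H0.

W+ = 8.5, W- = 19.5, W = min = 8.5, p = 0.350816, fail to reject H0.


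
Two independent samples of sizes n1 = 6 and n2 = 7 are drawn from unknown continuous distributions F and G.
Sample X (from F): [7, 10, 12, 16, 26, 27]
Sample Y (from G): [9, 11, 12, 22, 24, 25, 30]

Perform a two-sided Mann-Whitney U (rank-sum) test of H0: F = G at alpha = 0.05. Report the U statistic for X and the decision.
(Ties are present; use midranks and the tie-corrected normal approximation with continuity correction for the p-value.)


Step 1: Combine and sort all 13 observations; assign midranks.
sorted (value, group): (7,X), (9,Y), (10,X), (11,Y), (12,X), (12,Y), (16,X), (22,Y), (24,Y), (25,Y), (26,X), (27,X), (30,Y)
ranks: 7->1, 9->2, 10->3, 11->4, 12->5.5, 12->5.5, 16->7, 22->8, 24->9, 25->10, 26->11, 27->12, 30->13
Step 2: Rank sum for X: R1 = 1 + 3 + 5.5 + 7 + 11 + 12 = 39.5.
Step 3: U_X = R1 - n1(n1+1)/2 = 39.5 - 6*7/2 = 39.5 - 21 = 18.5.
       U_Y = n1*n2 - U_X = 42 - 18.5 = 23.5.
Step 4: Ties are present, so use the tie-corrected normal approximation (with continuity correction) for the p-value.
Step 5: p-value = 0.774796; compare to alpha = 0.05. fail to reject H0.

U_X = 18.5, p = 0.774796, fail to reject H0 at alpha = 0.05.


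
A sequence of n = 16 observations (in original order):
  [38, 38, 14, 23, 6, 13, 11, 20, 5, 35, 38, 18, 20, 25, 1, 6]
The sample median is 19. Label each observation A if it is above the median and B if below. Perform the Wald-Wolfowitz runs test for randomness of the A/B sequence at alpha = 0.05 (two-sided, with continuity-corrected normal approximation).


Step 1: Compute median = 19; label A = above, B = below.
Labels in order: AABABBBABAABAABB  (n_A = 8, n_B = 8)
Step 2: Count runs R = 10.
Step 3: Under H0 (random ordering), E[R] = 2*n_A*n_B/(n_A+n_B) + 1 = 2*8*8/16 + 1 = 9.0000.
        Var[R] = 2*n_A*n_B*(2*n_A*n_B - n_A - n_B) / ((n_A+n_B)^2 * (n_A+n_B-1)) = 14336/3840 = 3.7333.
        SD[R] = 1.9322.
Step 4: Continuity-corrected z = (R - 0.5 - E[R]) / SD[R] = (10 - 0.5 - 9.0000) / 1.9322 = 0.2588.
Step 5: Two-sided p-value via normal approximation = 2*(1 - Phi(|z|)) = 0.795809.
Step 6: alpha = 0.05. fail to reject H0.

R = 10, z = 0.2588, p = 0.795809, fail to reject H0.


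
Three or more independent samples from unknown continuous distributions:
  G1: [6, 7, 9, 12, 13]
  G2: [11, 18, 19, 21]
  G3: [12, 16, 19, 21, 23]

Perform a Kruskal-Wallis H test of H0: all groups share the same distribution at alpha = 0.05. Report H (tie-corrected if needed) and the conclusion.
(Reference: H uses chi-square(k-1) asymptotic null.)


Step 1: Combine all N = 14 observations and assign midranks.
sorted (value, group, rank): (6,G1,1), (7,G1,2), (9,G1,3), (11,G2,4), (12,G1,5.5), (12,G3,5.5), (13,G1,7), (16,G3,8), (18,G2,9), (19,G2,10.5), (19,G3,10.5), (21,G2,12.5), (21,G3,12.5), (23,G3,14)
Step 2: Sum ranks within each group.
R_1 = 18.5 (n_1 = 5)
R_2 = 36 (n_2 = 4)
R_3 = 50.5 (n_3 = 5)
Step 3: H = 12/(N(N+1)) * sum(R_i^2/n_i) - 3(N+1)
     = 12/(14*15) * (18.5^2/5 + 36^2/4 + 50.5^2/5) - 3*15
     = 0.057143 * 902.5 - 45
     = 6.571429.
Step 4: Ties present; correction factor C = 1 - 18/(14^3 - 14) = 0.993407. Corrected H = 6.571429 / 0.993407 = 6.615044.
Step 5: Under H0, H ~ chi^2(2); p-value = 0.036607.
Step 6: alpha = 0.05. reject H0.

H = 6.6150, df = 2, p = 0.036607, reject H0.


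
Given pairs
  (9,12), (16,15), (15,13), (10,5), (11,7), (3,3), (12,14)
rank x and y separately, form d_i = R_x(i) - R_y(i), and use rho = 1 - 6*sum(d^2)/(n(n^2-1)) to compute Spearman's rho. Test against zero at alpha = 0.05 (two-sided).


Step 1: Rank x and y separately (midranks; no ties here).
rank(x): 9->2, 16->7, 15->6, 10->3, 11->4, 3->1, 12->5
rank(y): 12->4, 15->7, 13->5, 5->2, 7->3, 3->1, 14->6
Step 2: d_i = R_x(i) - R_y(i); compute d_i^2.
  (2-4)^2=4, (7-7)^2=0, (6-5)^2=1, (3-2)^2=1, (4-3)^2=1, (1-1)^2=0, (5-6)^2=1
sum(d^2) = 8.
Step 3: rho = 1 - 6*8 / (7*(7^2 - 1)) = 1 - 48/336 = 0.857143.
Step 4: Under H0, t = rho * sqrt((n-2)/(1-rho^2)) = 3.7210 ~ t(5).
Step 5: Two-sided p-value from the t-distribution with 5 df = 0.013697.
Step 6: alpha = 0.05. reject H0.

rho = 0.8571, p = 0.013697, reject H0 at alpha = 0.05.


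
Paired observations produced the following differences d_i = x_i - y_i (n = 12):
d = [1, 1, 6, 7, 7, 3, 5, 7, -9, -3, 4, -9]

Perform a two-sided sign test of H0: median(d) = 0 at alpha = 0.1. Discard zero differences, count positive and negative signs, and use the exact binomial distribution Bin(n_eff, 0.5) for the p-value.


Step 1: Discard zero differences. Original n = 12; n_eff = number of nonzero differences = 12.
Nonzero differences (with sign): +1, +1, +6, +7, +7, +3, +5, +7, -9, -3, +4, -9
Step 2: Count signs: positive = 9, negative = 3.
Step 3: Under H0: P(positive) = 0.5, so the number of positives S ~ Bin(12, 0.5).
Step 4: Two-sided exact p-value = sum of Bin(12,0.5) probabilities at or below the observed probability = 0.145996.
Step 5: alpha = 0.1. fail to reject H0.

n_eff = 12, pos = 9, neg = 3, p = 0.145996, fail to reject H0.


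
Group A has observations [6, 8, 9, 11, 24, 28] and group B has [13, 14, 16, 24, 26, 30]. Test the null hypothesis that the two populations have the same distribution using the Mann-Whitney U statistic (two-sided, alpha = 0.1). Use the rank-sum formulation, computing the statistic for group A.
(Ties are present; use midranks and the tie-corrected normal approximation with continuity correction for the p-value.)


Step 1: Combine and sort all 12 observations; assign midranks.
sorted (value, group): (6,X), (8,X), (9,X), (11,X), (13,Y), (14,Y), (16,Y), (24,X), (24,Y), (26,Y), (28,X), (30,Y)
ranks: 6->1, 8->2, 9->3, 11->4, 13->5, 14->6, 16->7, 24->8.5, 24->8.5, 26->10, 28->11, 30->12
Step 2: Rank sum for X: R1 = 1 + 2 + 3 + 4 + 8.5 + 11 = 29.5.
Step 3: U_X = R1 - n1(n1+1)/2 = 29.5 - 6*7/2 = 29.5 - 21 = 8.5.
       U_Y = n1*n2 - U_X = 36 - 8.5 = 27.5.
Step 4: Ties are present, so use the tie-corrected normal approximation (with continuity correction) for the p-value.
Step 5: p-value = 0.148829; compare to alpha = 0.1. fail to reject H0.

U_X = 8.5, p = 0.148829, fail to reject H0 at alpha = 0.1.


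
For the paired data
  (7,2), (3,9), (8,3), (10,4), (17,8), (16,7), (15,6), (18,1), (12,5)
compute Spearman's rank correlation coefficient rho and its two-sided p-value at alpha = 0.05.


Step 1: Rank x and y separately (midranks; no ties here).
rank(x): 7->2, 3->1, 8->3, 10->4, 17->8, 16->7, 15->6, 18->9, 12->5
rank(y): 2->2, 9->9, 3->3, 4->4, 8->8, 7->7, 6->6, 1->1, 5->5
Step 2: d_i = R_x(i) - R_y(i); compute d_i^2.
  (2-2)^2=0, (1-9)^2=64, (3-3)^2=0, (4-4)^2=0, (8-8)^2=0, (7-7)^2=0, (6-6)^2=0, (9-1)^2=64, (5-5)^2=0
sum(d^2) = 128.
Step 3: rho = 1 - 6*128 / (9*(9^2 - 1)) = 1 - 768/720 = -0.066667.
Step 4: Under H0, t = rho * sqrt((n-2)/(1-rho^2)) = -0.1768 ~ t(7).
Step 5: Two-sided p-value from the t-distribution with 7 df = 0.864690.
Step 6: alpha = 0.05. fail to reject H0.

rho = -0.0667, p = 0.864690, fail to reject H0 at alpha = 0.05.


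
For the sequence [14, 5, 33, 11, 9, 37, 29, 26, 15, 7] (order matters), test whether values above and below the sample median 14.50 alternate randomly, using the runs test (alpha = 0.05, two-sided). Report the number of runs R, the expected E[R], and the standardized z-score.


Step 1: Compute median = 14.50; label A = above, B = below.
Labels in order: BBABBAAAAB  (n_A = 5, n_B = 5)
Step 2: Count runs R = 5.
Step 3: Under H0 (random ordering), E[R] = 2*n_A*n_B/(n_A+n_B) + 1 = 2*5*5/10 + 1 = 6.0000.
        Var[R] = 2*n_A*n_B*(2*n_A*n_B - n_A - n_B) / ((n_A+n_B)^2 * (n_A+n_B-1)) = 2000/900 = 2.2222.
        SD[R] = 1.4907.
Step 4: Continuity-corrected z = (R + 0.5 - E[R]) / SD[R] = (5 + 0.5 - 6.0000) / 1.4907 = -0.3354.
Step 5: Two-sided p-value via normal approximation = 2*(1 - Phi(|z|)) = 0.737316.
Step 6: alpha = 0.05. fail to reject H0.

R = 5, z = -0.3354, p = 0.737316, fail to reject H0.


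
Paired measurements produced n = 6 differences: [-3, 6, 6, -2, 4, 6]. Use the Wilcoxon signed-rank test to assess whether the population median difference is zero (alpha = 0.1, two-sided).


Step 1: Drop any zero differences (none here) and take |d_i|.
|d| = [3, 6, 6, 2, 4, 6]
Step 2: Midrank |d_i| (ties get averaged ranks).
ranks: |3|->2, |6|->5, |6|->5, |2|->1, |4|->3, |6|->5
Step 3: Attach original signs; sum ranks with positive sign and with negative sign.
W+ = 5 + 5 + 3 + 5 = 18
W- = 2 + 1 = 3
(Check: W+ + W- = 21 should equal n(n+1)/2 = 21.)
Step 4: Test statistic W = min(W+, W-) = 3.
Step 5: Ties in |d|, so use the tie-corrected normal approximation.
        E[W] = n(n+1)/4 = 6*7/4 = 10.5.
        Tie groups: |d|=6 (t=3); sum(t^3 - t) = 24.
        Var[W] = n(n+1)(2n+1)/24 - sum(t^3-t)/48 = 546/24 - 24/48 = 22.25.
        z = (W - E[W]) / sqrt(Var[W]) = (3 - 10.5) / 4.7170 = -1.5900.
        Two-sided p = 2*Phi(z) = 0.111836.
Step 6: alpha = 0.1. fail to reject H0.

W+ = 18, W- = 3, W = min = 3, p = 0.111836, fail to reject H0.


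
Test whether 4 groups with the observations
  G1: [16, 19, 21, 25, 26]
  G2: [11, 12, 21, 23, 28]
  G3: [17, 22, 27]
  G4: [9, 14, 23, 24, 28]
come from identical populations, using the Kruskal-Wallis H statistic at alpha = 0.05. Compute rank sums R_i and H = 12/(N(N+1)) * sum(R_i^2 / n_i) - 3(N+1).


Step 1: Combine all N = 18 observations and assign midranks.
sorted (value, group, rank): (9,G4,1), (11,G2,2), (12,G2,3), (14,G4,4), (16,G1,5), (17,G3,6), (19,G1,7), (21,G1,8.5), (21,G2,8.5), (22,G3,10), (23,G2,11.5), (23,G4,11.5), (24,G4,13), (25,G1,14), (26,G1,15), (27,G3,16), (28,G2,17.5), (28,G4,17.5)
Step 2: Sum ranks within each group.
R_1 = 49.5 (n_1 = 5)
R_2 = 42.5 (n_2 = 5)
R_3 = 32 (n_3 = 3)
R_4 = 47 (n_4 = 5)
Step 3: H = 12/(N(N+1)) * sum(R_i^2/n_i) - 3(N+1)
     = 12/(18*19) * (49.5^2/5 + 42.5^2/5 + 32^2/3 + 47^2/5) - 3*19
     = 0.035088 * 1634.43 - 57
     = 0.348538.
Step 4: Ties present; correction factor C = 1 - 18/(18^3 - 18) = 0.996904. Corrected H = 0.348538 / 0.996904 = 0.349620.
Step 5: Under H0, H ~ chi^2(3); p-value = 0.950441.
Step 6: alpha = 0.05. fail to reject H0.

H = 0.3496, df = 3, p = 0.950441, fail to reject H0.


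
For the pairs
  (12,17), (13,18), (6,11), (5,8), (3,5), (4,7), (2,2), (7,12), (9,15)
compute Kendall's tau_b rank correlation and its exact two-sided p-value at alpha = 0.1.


Step 1: Enumerate the 36 unordered pairs (i,j) with i<j and classify each by sign(x_j-x_i) * sign(y_j-y_i).
  (1,2):dx=+1,dy=+1->C; (1,3):dx=-6,dy=-6->C; (1,4):dx=-7,dy=-9->C; (1,5):dx=-9,dy=-12->C
  (1,6):dx=-8,dy=-10->C; (1,7):dx=-10,dy=-15->C; (1,8):dx=-5,dy=-5->C; (1,9):dx=-3,dy=-2->C
  (2,3):dx=-7,dy=-7->C; (2,4):dx=-8,dy=-10->C; (2,5):dx=-10,dy=-13->C; (2,6):dx=-9,dy=-11->C
  (2,7):dx=-11,dy=-16->C; (2,8):dx=-6,dy=-6->C; (2,9):dx=-4,dy=-3->C; (3,4):dx=-1,dy=-3->C
  (3,5):dx=-3,dy=-6->C; (3,6):dx=-2,dy=-4->C; (3,7):dx=-4,dy=-9->C; (3,8):dx=+1,dy=+1->C
  (3,9):dx=+3,dy=+4->C; (4,5):dx=-2,dy=-3->C; (4,6):dx=-1,dy=-1->C; (4,7):dx=-3,dy=-6->C
  (4,8):dx=+2,dy=+4->C; (4,9):dx=+4,dy=+7->C; (5,6):dx=+1,dy=+2->C; (5,7):dx=-1,dy=-3->C
  (5,8):dx=+4,dy=+7->C; (5,9):dx=+6,dy=+10->C; (6,7):dx=-2,dy=-5->C; (6,8):dx=+3,dy=+5->C
  (6,9):dx=+5,dy=+8->C; (7,8):dx=+5,dy=+10->C; (7,9):dx=+7,dy=+13->C; (8,9):dx=+2,dy=+3->C
Step 2: C = 36, D = 0, total pairs = 36.
Step 3: tau = (C - D)/(n(n-1)/2) = (36 - 0)/36 = 1.000000.
Step 4: Exact two-sided p-value (enumerate n! = 362880 permutations of y under H0): p = 0.000006.
Step 5: alpha = 0.1. reject H0.

tau_b = 1.0000 (C=36, D=0), p = 0.000006, reject H0.


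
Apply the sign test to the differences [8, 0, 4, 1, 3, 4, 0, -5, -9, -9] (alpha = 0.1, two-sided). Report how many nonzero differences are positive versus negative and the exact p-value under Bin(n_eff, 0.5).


Step 1: Discard zero differences. Original n = 10; n_eff = number of nonzero differences = 8.
Nonzero differences (with sign): +8, +4, +1, +3, +4, -5, -9, -9
Step 2: Count signs: positive = 5, negative = 3.
Step 3: Under H0: P(positive) = 0.5, so the number of positives S ~ Bin(8, 0.5).
Step 4: Two-sided exact p-value = sum of Bin(8,0.5) probabilities at or below the observed probability = 0.726562.
Step 5: alpha = 0.1. fail to reject H0.

n_eff = 8, pos = 5, neg = 3, p = 0.726562, fail to reject H0.


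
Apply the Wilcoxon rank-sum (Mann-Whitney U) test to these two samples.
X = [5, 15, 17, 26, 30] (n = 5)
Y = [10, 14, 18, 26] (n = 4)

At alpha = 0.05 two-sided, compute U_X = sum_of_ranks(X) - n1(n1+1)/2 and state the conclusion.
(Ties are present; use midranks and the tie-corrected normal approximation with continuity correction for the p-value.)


Step 1: Combine and sort all 9 observations; assign midranks.
sorted (value, group): (5,X), (10,Y), (14,Y), (15,X), (17,X), (18,Y), (26,X), (26,Y), (30,X)
ranks: 5->1, 10->2, 14->3, 15->4, 17->5, 18->6, 26->7.5, 26->7.5, 30->9
Step 2: Rank sum for X: R1 = 1 + 4 + 5 + 7.5 + 9 = 26.5.
Step 3: U_X = R1 - n1(n1+1)/2 = 26.5 - 5*6/2 = 26.5 - 15 = 11.5.
       U_Y = n1*n2 - U_X = 20 - 11.5 = 8.5.
Step 4: Ties are present, so use the tie-corrected normal approximation (with continuity correction) for the p-value.
Step 5: p-value = 0.805701; compare to alpha = 0.05. fail to reject H0.

U_X = 11.5, p = 0.805701, fail to reject H0 at alpha = 0.05.


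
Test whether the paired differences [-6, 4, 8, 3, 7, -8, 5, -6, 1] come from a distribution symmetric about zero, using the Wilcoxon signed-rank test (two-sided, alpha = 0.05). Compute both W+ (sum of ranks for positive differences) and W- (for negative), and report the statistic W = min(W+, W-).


Step 1: Drop any zero differences (none here) and take |d_i|.
|d| = [6, 4, 8, 3, 7, 8, 5, 6, 1]
Step 2: Midrank |d_i| (ties get averaged ranks).
ranks: |6|->5.5, |4|->3, |8|->8.5, |3|->2, |7|->7, |8|->8.5, |5|->4, |6|->5.5, |1|->1
Step 3: Attach original signs; sum ranks with positive sign and with negative sign.
W+ = 3 + 8.5 + 2 + 7 + 4 + 1 = 25.5
W- = 5.5 + 8.5 + 5.5 = 19.5
(Check: W+ + W- = 45 should equal n(n+1)/2 = 45.)
Step 4: Test statistic W = min(W+, W-) = 19.5.
Step 5: Ties in |d|, so use the tie-corrected normal approximation.
        E[W] = n(n+1)/4 = 9*10/4 = 22.5.
        Tie groups: |d|=6 (t=2), |d|=8 (t=2); sum(t^3 - t) = 12.
        Var[W] = n(n+1)(2n+1)/24 - sum(t^3-t)/48 = 1710/24 - 12/48 = 71.
        z = (W - E[W]) / sqrt(Var[W]) = (19.5 - 22.5) / 8.4261 = -0.3560.
        Two-sided p = 2*Phi(z) = 0.721815.
Step 6: alpha = 0.05. fail to reject H0.

W+ = 25.5, W- = 19.5, W = min = 19.5, p = 0.721815, fail to reject H0.


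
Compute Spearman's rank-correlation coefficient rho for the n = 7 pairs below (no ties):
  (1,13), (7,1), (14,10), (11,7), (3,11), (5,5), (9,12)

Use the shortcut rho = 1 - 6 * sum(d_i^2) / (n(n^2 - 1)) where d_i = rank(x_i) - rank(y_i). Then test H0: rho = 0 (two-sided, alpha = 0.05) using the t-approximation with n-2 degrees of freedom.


Step 1: Rank x and y separately (midranks; no ties here).
rank(x): 1->1, 7->4, 14->7, 11->6, 3->2, 5->3, 9->5
rank(y): 13->7, 1->1, 10->4, 7->3, 11->5, 5->2, 12->6
Step 2: d_i = R_x(i) - R_y(i); compute d_i^2.
  (1-7)^2=36, (4-1)^2=9, (7-4)^2=9, (6-3)^2=9, (2-5)^2=9, (3-2)^2=1, (5-6)^2=1
sum(d^2) = 74.
Step 3: rho = 1 - 6*74 / (7*(7^2 - 1)) = 1 - 444/336 = -0.321429.
Step 4: Under H0, t = rho * sqrt((n-2)/(1-rho^2)) = -0.7590 ~ t(5).
Step 5: Two-sided p-value from the t-distribution with 5 df = 0.482072.
Step 6: alpha = 0.05. fail to reject H0.

rho = -0.3214, p = 0.482072, fail to reject H0 at alpha = 0.05.


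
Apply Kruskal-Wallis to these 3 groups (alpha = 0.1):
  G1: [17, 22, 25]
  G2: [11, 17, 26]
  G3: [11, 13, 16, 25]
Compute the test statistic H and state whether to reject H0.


Step 1: Combine all N = 10 observations and assign midranks.
sorted (value, group, rank): (11,G2,1.5), (11,G3,1.5), (13,G3,3), (16,G3,4), (17,G1,5.5), (17,G2,5.5), (22,G1,7), (25,G1,8.5), (25,G3,8.5), (26,G2,10)
Step 2: Sum ranks within each group.
R_1 = 21 (n_1 = 3)
R_2 = 17 (n_2 = 3)
R_3 = 17 (n_3 = 4)
Step 3: H = 12/(N(N+1)) * sum(R_i^2/n_i) - 3(N+1)
     = 12/(10*11) * (21^2/3 + 17^2/3 + 17^2/4) - 3*11
     = 0.109091 * 315.583 - 33
     = 1.427273.
Step 4: Ties present; correction factor C = 1 - 18/(10^3 - 10) = 0.981818. Corrected H = 1.427273 / 0.981818 = 1.453704.
Step 5: Under H0, H ~ chi^2(2); p-value = 0.483429.
Step 6: alpha = 0.1. fail to reject H0.

H = 1.4537, df = 2, p = 0.483429, fail to reject H0.


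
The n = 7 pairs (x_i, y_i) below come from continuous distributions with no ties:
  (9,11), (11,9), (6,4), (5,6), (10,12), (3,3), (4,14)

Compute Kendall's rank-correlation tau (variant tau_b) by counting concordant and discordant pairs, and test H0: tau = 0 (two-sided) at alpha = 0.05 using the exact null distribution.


Step 1: Enumerate the 21 unordered pairs (i,j) with i<j and classify each by sign(x_j-x_i) * sign(y_j-y_i).
  (1,2):dx=+2,dy=-2->D; (1,3):dx=-3,dy=-7->C; (1,4):dx=-4,dy=-5->C; (1,5):dx=+1,dy=+1->C
  (1,6):dx=-6,dy=-8->C; (1,7):dx=-5,dy=+3->D; (2,3):dx=-5,dy=-5->C; (2,4):dx=-6,dy=-3->C
  (2,5):dx=-1,dy=+3->D; (2,6):dx=-8,dy=-6->C; (2,7):dx=-7,dy=+5->D; (3,4):dx=-1,dy=+2->D
  (3,5):dx=+4,dy=+8->C; (3,6):dx=-3,dy=-1->C; (3,7):dx=-2,dy=+10->D; (4,5):dx=+5,dy=+6->C
  (4,6):dx=-2,dy=-3->C; (4,7):dx=-1,dy=+8->D; (5,6):dx=-7,dy=-9->C; (5,7):dx=-6,dy=+2->D
  (6,7):dx=+1,dy=+11->C
Step 2: C = 13, D = 8, total pairs = 21.
Step 3: tau = (C - D)/(n(n-1)/2) = (13 - 8)/21 = 0.238095.
Step 4: Exact two-sided p-value (enumerate n! = 5040 permutations of y under H0): p = 0.561905.
Step 5: alpha = 0.05. fail to reject H0.

tau_b = 0.2381 (C=13, D=8), p = 0.561905, fail to reject H0.


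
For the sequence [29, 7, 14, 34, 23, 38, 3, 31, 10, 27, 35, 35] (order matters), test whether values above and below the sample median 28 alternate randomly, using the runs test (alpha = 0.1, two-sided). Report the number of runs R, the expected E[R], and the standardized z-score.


Step 1: Compute median = 28; label A = above, B = below.
Labels in order: ABBABABABBAA  (n_A = 6, n_B = 6)
Step 2: Count runs R = 9.
Step 3: Under H0 (random ordering), E[R] = 2*n_A*n_B/(n_A+n_B) + 1 = 2*6*6/12 + 1 = 7.0000.
        Var[R] = 2*n_A*n_B*(2*n_A*n_B - n_A - n_B) / ((n_A+n_B)^2 * (n_A+n_B-1)) = 4320/1584 = 2.7273.
        SD[R] = 1.6514.
Step 4: Continuity-corrected z = (R - 0.5 - E[R]) / SD[R] = (9 - 0.5 - 7.0000) / 1.6514 = 0.9083.
Step 5: Two-sided p-value via normal approximation = 2*(1 - Phi(|z|)) = 0.363722.
Step 6: alpha = 0.1. fail to reject H0.

R = 9, z = 0.9083, p = 0.363722, fail to reject H0.


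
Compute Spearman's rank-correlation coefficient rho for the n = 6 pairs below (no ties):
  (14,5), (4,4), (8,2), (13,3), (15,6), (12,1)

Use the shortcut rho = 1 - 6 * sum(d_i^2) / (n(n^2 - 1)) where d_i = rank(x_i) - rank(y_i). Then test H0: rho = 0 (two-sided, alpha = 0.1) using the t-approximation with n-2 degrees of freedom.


Step 1: Rank x and y separately (midranks; no ties here).
rank(x): 14->5, 4->1, 8->2, 13->4, 15->6, 12->3
rank(y): 5->5, 4->4, 2->2, 3->3, 6->6, 1->1
Step 2: d_i = R_x(i) - R_y(i); compute d_i^2.
  (5-5)^2=0, (1-4)^2=9, (2-2)^2=0, (4-3)^2=1, (6-6)^2=0, (3-1)^2=4
sum(d^2) = 14.
Step 3: rho = 1 - 6*14 / (6*(6^2 - 1)) = 1 - 84/210 = 0.600000.
Step 4: Under H0, t = rho * sqrt((n-2)/(1-rho^2)) = 1.5000 ~ t(4).
Step 5: Two-sided p-value from the t-distribution with 4 df = 0.208000.
Step 6: alpha = 0.1. fail to reject H0.

rho = 0.6000, p = 0.208000, fail to reject H0 at alpha = 0.1.


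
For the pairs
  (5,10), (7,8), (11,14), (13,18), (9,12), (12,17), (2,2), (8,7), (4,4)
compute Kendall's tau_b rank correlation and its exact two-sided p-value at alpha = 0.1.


Step 1: Enumerate the 36 unordered pairs (i,j) with i<j and classify each by sign(x_j-x_i) * sign(y_j-y_i).
  (1,2):dx=+2,dy=-2->D; (1,3):dx=+6,dy=+4->C; (1,4):dx=+8,dy=+8->C; (1,5):dx=+4,dy=+2->C
  (1,6):dx=+7,dy=+7->C; (1,7):dx=-3,dy=-8->C; (1,8):dx=+3,dy=-3->D; (1,9):dx=-1,dy=-6->C
  (2,3):dx=+4,dy=+6->C; (2,4):dx=+6,dy=+10->C; (2,5):dx=+2,dy=+4->C; (2,6):dx=+5,dy=+9->C
  (2,7):dx=-5,dy=-6->C; (2,8):dx=+1,dy=-1->D; (2,9):dx=-3,dy=-4->C; (3,4):dx=+2,dy=+4->C
  (3,5):dx=-2,dy=-2->C; (3,6):dx=+1,dy=+3->C; (3,7):dx=-9,dy=-12->C; (3,8):dx=-3,dy=-7->C
  (3,9):dx=-7,dy=-10->C; (4,5):dx=-4,dy=-6->C; (4,6):dx=-1,dy=-1->C; (4,7):dx=-11,dy=-16->C
  (4,8):dx=-5,dy=-11->C; (4,9):dx=-9,dy=-14->C; (5,6):dx=+3,dy=+5->C; (5,7):dx=-7,dy=-10->C
  (5,8):dx=-1,dy=-5->C; (5,9):dx=-5,dy=-8->C; (6,7):dx=-10,dy=-15->C; (6,8):dx=-4,dy=-10->C
  (6,9):dx=-8,dy=-13->C; (7,8):dx=+6,dy=+5->C; (7,9):dx=+2,dy=+2->C; (8,9):dx=-4,dy=-3->C
Step 2: C = 33, D = 3, total pairs = 36.
Step 3: tau = (C - D)/(n(n-1)/2) = (33 - 3)/36 = 0.833333.
Step 4: Exact two-sided p-value (enumerate n! = 362880 permutations of y under H0): p = 0.000854.
Step 5: alpha = 0.1. reject H0.

tau_b = 0.8333 (C=33, D=3), p = 0.000854, reject H0.


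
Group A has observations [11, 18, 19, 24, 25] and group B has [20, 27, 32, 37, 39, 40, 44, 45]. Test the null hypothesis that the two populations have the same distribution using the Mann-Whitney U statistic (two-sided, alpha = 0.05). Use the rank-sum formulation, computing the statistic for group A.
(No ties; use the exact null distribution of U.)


Step 1: Combine and sort all 13 observations; assign midranks.
sorted (value, group): (11,X), (18,X), (19,X), (20,Y), (24,X), (25,X), (27,Y), (32,Y), (37,Y), (39,Y), (40,Y), (44,Y), (45,Y)
ranks: 11->1, 18->2, 19->3, 20->4, 24->5, 25->6, 27->7, 32->8, 37->9, 39->10, 40->11, 44->12, 45->13
Step 2: Rank sum for X: R1 = 1 + 2 + 3 + 5 + 6 = 17.
Step 3: U_X = R1 - n1(n1+1)/2 = 17 - 5*6/2 = 17 - 15 = 2.
       U_Y = n1*n2 - U_X = 40 - 2 = 38.
Step 4: No ties, so the exact null distribution of U (based on enumerating the C(13,5) = 1287 equally likely rank assignments) gives the two-sided p-value.
Step 5: p-value = 0.006216; compare to alpha = 0.05. reject H0.

U_X = 2, p = 0.006216, reject H0 at alpha = 0.05.


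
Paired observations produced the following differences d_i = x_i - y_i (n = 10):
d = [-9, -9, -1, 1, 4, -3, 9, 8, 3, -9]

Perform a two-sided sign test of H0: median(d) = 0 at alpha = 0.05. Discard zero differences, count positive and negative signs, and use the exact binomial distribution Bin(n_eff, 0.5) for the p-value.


Step 1: Discard zero differences. Original n = 10; n_eff = number of nonzero differences = 10.
Nonzero differences (with sign): -9, -9, -1, +1, +4, -3, +9, +8, +3, -9
Step 2: Count signs: positive = 5, negative = 5.
Step 3: Under H0: P(positive) = 0.5, so the number of positives S ~ Bin(10, 0.5).
Step 4: Two-sided exact p-value = sum of Bin(10,0.5) probabilities at or below the observed probability = 1.000000.
Step 5: alpha = 0.05. fail to reject H0.

n_eff = 10, pos = 5, neg = 5, p = 1.000000, fail to reject H0.


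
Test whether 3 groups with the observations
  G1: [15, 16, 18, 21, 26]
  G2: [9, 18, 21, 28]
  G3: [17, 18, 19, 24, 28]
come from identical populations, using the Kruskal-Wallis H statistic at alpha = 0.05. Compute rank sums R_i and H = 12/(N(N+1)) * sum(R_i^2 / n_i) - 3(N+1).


Step 1: Combine all N = 14 observations and assign midranks.
sorted (value, group, rank): (9,G2,1), (15,G1,2), (16,G1,3), (17,G3,4), (18,G1,6), (18,G2,6), (18,G3,6), (19,G3,8), (21,G1,9.5), (21,G2,9.5), (24,G3,11), (26,G1,12), (28,G2,13.5), (28,G3,13.5)
Step 2: Sum ranks within each group.
R_1 = 32.5 (n_1 = 5)
R_2 = 30 (n_2 = 4)
R_3 = 42.5 (n_3 = 5)
Step 3: H = 12/(N(N+1)) * sum(R_i^2/n_i) - 3(N+1)
     = 12/(14*15) * (32.5^2/5 + 30^2/4 + 42.5^2/5) - 3*15
     = 0.057143 * 797.5 - 45
     = 0.571429.
Step 4: Ties present; correction factor C = 1 - 36/(14^3 - 14) = 0.986813. Corrected H = 0.571429 / 0.986813 = 0.579065.
Step 5: Under H0, H ~ chi^2(2); p-value = 0.748614.
Step 6: alpha = 0.05. fail to reject H0.

H = 0.5791, df = 2, p = 0.748614, fail to reject H0.


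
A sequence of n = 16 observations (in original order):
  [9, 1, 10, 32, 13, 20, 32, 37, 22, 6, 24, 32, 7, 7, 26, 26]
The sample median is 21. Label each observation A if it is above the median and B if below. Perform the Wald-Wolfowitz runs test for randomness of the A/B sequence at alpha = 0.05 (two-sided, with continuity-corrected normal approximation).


Step 1: Compute median = 21; label A = above, B = below.
Labels in order: BBBABBAAABAABBAA  (n_A = 8, n_B = 8)
Step 2: Count runs R = 8.
Step 3: Under H0 (random ordering), E[R] = 2*n_A*n_B/(n_A+n_B) + 1 = 2*8*8/16 + 1 = 9.0000.
        Var[R] = 2*n_A*n_B*(2*n_A*n_B - n_A - n_B) / ((n_A+n_B)^2 * (n_A+n_B-1)) = 14336/3840 = 3.7333.
        SD[R] = 1.9322.
Step 4: Continuity-corrected z = (R + 0.5 - E[R]) / SD[R] = (8 + 0.5 - 9.0000) / 1.9322 = -0.2588.
Step 5: Two-sided p-value via normal approximation = 2*(1 - Phi(|z|)) = 0.795809.
Step 6: alpha = 0.05. fail to reject H0.

R = 8, z = -0.2588, p = 0.795809, fail to reject H0.


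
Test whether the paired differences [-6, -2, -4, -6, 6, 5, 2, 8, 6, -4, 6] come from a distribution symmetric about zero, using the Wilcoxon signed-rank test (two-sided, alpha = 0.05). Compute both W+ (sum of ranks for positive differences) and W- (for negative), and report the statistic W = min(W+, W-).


Step 1: Drop any zero differences (none here) and take |d_i|.
|d| = [6, 2, 4, 6, 6, 5, 2, 8, 6, 4, 6]
Step 2: Midrank |d_i| (ties get averaged ranks).
ranks: |6|->8, |2|->1.5, |4|->3.5, |6|->8, |6|->8, |5|->5, |2|->1.5, |8|->11, |6|->8, |4|->3.5, |6|->8
Step 3: Attach original signs; sum ranks with positive sign and with negative sign.
W+ = 8 + 5 + 1.5 + 11 + 8 + 8 = 41.5
W- = 8 + 1.5 + 3.5 + 8 + 3.5 = 24.5
(Check: W+ + W- = 66 should equal n(n+1)/2 = 66.)
Step 4: Test statistic W = min(W+, W-) = 24.5.
Step 5: Ties in |d|, so use the tie-corrected normal approximation.
        E[W] = n(n+1)/4 = 11*12/4 = 33.
        Tie groups: |d|=2 (t=2), |d|=4 (t=2), |d|=6 (t=5); sum(t^3 - t) = 132.
        Var[W] = n(n+1)(2n+1)/24 - sum(t^3-t)/48 = 3036/24 - 132/48 = 123.75.
        z = (W - E[W]) / sqrt(Var[W]) = (24.5 - 33) / 11.1243 = -0.7641.
        Two-sided p = 2*Phi(z) = 0.444812.
Step 6: alpha = 0.05. fail to reject H0.

W+ = 41.5, W- = 24.5, W = min = 24.5, p = 0.444812, fail to reject H0.


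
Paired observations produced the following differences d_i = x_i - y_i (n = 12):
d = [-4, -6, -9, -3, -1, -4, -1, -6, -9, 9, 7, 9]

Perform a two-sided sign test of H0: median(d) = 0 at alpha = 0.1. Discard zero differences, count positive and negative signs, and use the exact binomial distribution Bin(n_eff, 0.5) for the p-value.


Step 1: Discard zero differences. Original n = 12; n_eff = number of nonzero differences = 12.
Nonzero differences (with sign): -4, -6, -9, -3, -1, -4, -1, -6, -9, +9, +7, +9
Step 2: Count signs: positive = 3, negative = 9.
Step 3: Under H0: P(positive) = 0.5, so the number of positives S ~ Bin(12, 0.5).
Step 4: Two-sided exact p-value = sum of Bin(12,0.5) probabilities at or below the observed probability = 0.145996.
Step 5: alpha = 0.1. fail to reject H0.

n_eff = 12, pos = 3, neg = 9, p = 0.145996, fail to reject H0.


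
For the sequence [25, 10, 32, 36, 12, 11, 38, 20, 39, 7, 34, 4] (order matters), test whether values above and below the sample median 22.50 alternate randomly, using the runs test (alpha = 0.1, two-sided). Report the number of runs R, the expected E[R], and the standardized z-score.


Step 1: Compute median = 22.50; label A = above, B = below.
Labels in order: ABAABBABABAB  (n_A = 6, n_B = 6)
Step 2: Count runs R = 10.
Step 3: Under H0 (random ordering), E[R] = 2*n_A*n_B/(n_A+n_B) + 1 = 2*6*6/12 + 1 = 7.0000.
        Var[R] = 2*n_A*n_B*(2*n_A*n_B - n_A - n_B) / ((n_A+n_B)^2 * (n_A+n_B-1)) = 4320/1584 = 2.7273.
        SD[R] = 1.6514.
Step 4: Continuity-corrected z = (R - 0.5 - E[R]) / SD[R] = (10 - 0.5 - 7.0000) / 1.6514 = 1.5138.
Step 5: Two-sided p-value via normal approximation = 2*(1 - Phi(|z|)) = 0.130070.
Step 6: alpha = 0.1. fail to reject H0.

R = 10, z = 1.5138, p = 0.130070, fail to reject H0.


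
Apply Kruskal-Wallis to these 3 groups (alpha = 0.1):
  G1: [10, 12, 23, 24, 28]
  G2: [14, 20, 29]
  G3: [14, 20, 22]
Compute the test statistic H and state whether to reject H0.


Step 1: Combine all N = 11 observations and assign midranks.
sorted (value, group, rank): (10,G1,1), (12,G1,2), (14,G2,3.5), (14,G3,3.5), (20,G2,5.5), (20,G3,5.5), (22,G3,7), (23,G1,8), (24,G1,9), (28,G1,10), (29,G2,11)
Step 2: Sum ranks within each group.
R_1 = 30 (n_1 = 5)
R_2 = 20 (n_2 = 3)
R_3 = 16 (n_3 = 3)
Step 3: H = 12/(N(N+1)) * sum(R_i^2/n_i) - 3(N+1)
     = 12/(11*12) * (30^2/5 + 20^2/3 + 16^2/3) - 3*12
     = 0.090909 * 398.667 - 36
     = 0.242424.
Step 4: Ties present; correction factor C = 1 - 12/(11^3 - 11) = 0.990909. Corrected H = 0.242424 / 0.990909 = 0.244648.
Step 5: Under H0, H ~ chi^2(2); p-value = 0.884861.
Step 6: alpha = 0.1. fail to reject H0.

H = 0.2446, df = 2, p = 0.884861, fail to reject H0.


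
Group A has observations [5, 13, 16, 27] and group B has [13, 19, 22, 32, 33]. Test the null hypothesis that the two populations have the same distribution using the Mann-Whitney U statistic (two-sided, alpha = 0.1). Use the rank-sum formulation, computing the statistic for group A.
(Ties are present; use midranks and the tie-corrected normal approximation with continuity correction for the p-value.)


Step 1: Combine and sort all 9 observations; assign midranks.
sorted (value, group): (5,X), (13,X), (13,Y), (16,X), (19,Y), (22,Y), (27,X), (32,Y), (33,Y)
ranks: 5->1, 13->2.5, 13->2.5, 16->4, 19->5, 22->6, 27->7, 32->8, 33->9
Step 2: Rank sum for X: R1 = 1 + 2.5 + 4 + 7 = 14.5.
Step 3: U_X = R1 - n1(n1+1)/2 = 14.5 - 4*5/2 = 14.5 - 10 = 4.5.
       U_Y = n1*n2 - U_X = 20 - 4.5 = 15.5.
Step 4: Ties are present, so use the tie-corrected normal approximation (with continuity correction) for the p-value.
Step 5: p-value = 0.218742; compare to alpha = 0.1. fail to reject H0.

U_X = 4.5, p = 0.218742, fail to reject H0 at alpha = 0.1.


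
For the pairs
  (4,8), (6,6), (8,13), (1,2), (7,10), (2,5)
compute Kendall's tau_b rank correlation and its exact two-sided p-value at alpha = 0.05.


Step 1: Enumerate the 15 unordered pairs (i,j) with i<j and classify each by sign(x_j-x_i) * sign(y_j-y_i).
  (1,2):dx=+2,dy=-2->D; (1,3):dx=+4,dy=+5->C; (1,4):dx=-3,dy=-6->C; (1,5):dx=+3,dy=+2->C
  (1,6):dx=-2,dy=-3->C; (2,3):dx=+2,dy=+7->C; (2,4):dx=-5,dy=-4->C; (2,5):dx=+1,dy=+4->C
  (2,6):dx=-4,dy=-1->C; (3,4):dx=-7,dy=-11->C; (3,5):dx=-1,dy=-3->C; (3,6):dx=-6,dy=-8->C
  (4,5):dx=+6,dy=+8->C; (4,6):dx=+1,dy=+3->C; (5,6):dx=-5,dy=-5->C
Step 2: C = 14, D = 1, total pairs = 15.
Step 3: tau = (C - D)/(n(n-1)/2) = (14 - 1)/15 = 0.866667.
Step 4: Exact two-sided p-value (enumerate n! = 720 permutations of y under H0): p = 0.016667.
Step 5: alpha = 0.05. reject H0.

tau_b = 0.8667 (C=14, D=1), p = 0.016667, reject H0.


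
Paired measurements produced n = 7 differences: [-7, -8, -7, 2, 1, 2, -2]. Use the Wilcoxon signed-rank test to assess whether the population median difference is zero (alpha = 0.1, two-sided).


Step 1: Drop any zero differences (none here) and take |d_i|.
|d| = [7, 8, 7, 2, 1, 2, 2]
Step 2: Midrank |d_i| (ties get averaged ranks).
ranks: |7|->5.5, |8|->7, |7|->5.5, |2|->3, |1|->1, |2|->3, |2|->3
Step 3: Attach original signs; sum ranks with positive sign and with negative sign.
W+ = 3 + 1 + 3 = 7
W- = 5.5 + 7 + 5.5 + 3 = 21
(Check: W+ + W- = 28 should equal n(n+1)/2 = 28.)
Step 4: Test statistic W = min(W+, W-) = 7.
Step 5: Ties in |d|, so use the tie-corrected normal approximation.
        E[W] = n(n+1)/4 = 7*8/4 = 14.
        Tie groups: |d|=2 (t=3), |d|=7 (t=2); sum(t^3 - t) = 30.
        Var[W] = n(n+1)(2n+1)/24 - sum(t^3-t)/48 = 840/24 - 30/48 = 34.375.
        z = (W - E[W]) / sqrt(Var[W]) = (7 - 14) / 5.8630 = -1.1939.
        Two-sided p = 2*Phi(z) = 0.232508.
Step 6: alpha = 0.1. fail to reject H0.

W+ = 7, W- = 21, W = min = 7, p = 0.232508, fail to reject H0.


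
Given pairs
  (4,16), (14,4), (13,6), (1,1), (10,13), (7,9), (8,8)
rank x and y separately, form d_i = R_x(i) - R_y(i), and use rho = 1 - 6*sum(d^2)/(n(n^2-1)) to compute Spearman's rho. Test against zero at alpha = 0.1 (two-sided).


Step 1: Rank x and y separately (midranks; no ties here).
rank(x): 4->2, 14->7, 13->6, 1->1, 10->5, 7->3, 8->4
rank(y): 16->7, 4->2, 6->3, 1->1, 13->6, 9->5, 8->4
Step 2: d_i = R_x(i) - R_y(i); compute d_i^2.
  (2-7)^2=25, (7-2)^2=25, (6-3)^2=9, (1-1)^2=0, (5-6)^2=1, (3-5)^2=4, (4-4)^2=0
sum(d^2) = 64.
Step 3: rho = 1 - 6*64 / (7*(7^2 - 1)) = 1 - 384/336 = -0.142857.
Step 4: Under H0, t = rho * sqrt((n-2)/(1-rho^2)) = -0.3227 ~ t(5).
Step 5: Two-sided p-value from the t-distribution with 5 df = 0.759945.
Step 6: alpha = 0.1. fail to reject H0.

rho = -0.1429, p = 0.759945, fail to reject H0 at alpha = 0.1.


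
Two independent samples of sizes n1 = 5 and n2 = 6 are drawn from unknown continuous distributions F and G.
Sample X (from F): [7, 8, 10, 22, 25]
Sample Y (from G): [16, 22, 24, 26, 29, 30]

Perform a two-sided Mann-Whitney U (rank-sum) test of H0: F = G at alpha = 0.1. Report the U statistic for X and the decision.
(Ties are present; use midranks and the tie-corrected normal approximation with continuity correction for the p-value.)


Step 1: Combine and sort all 11 observations; assign midranks.
sorted (value, group): (7,X), (8,X), (10,X), (16,Y), (22,X), (22,Y), (24,Y), (25,X), (26,Y), (29,Y), (30,Y)
ranks: 7->1, 8->2, 10->3, 16->4, 22->5.5, 22->5.5, 24->7, 25->8, 26->9, 29->10, 30->11
Step 2: Rank sum for X: R1 = 1 + 2 + 3 + 5.5 + 8 = 19.5.
Step 3: U_X = R1 - n1(n1+1)/2 = 19.5 - 5*6/2 = 19.5 - 15 = 4.5.
       U_Y = n1*n2 - U_X = 30 - 4.5 = 25.5.
Step 4: Ties are present, so use the tie-corrected normal approximation (with continuity correction) for the p-value.
Step 5: p-value = 0.067264; compare to alpha = 0.1. reject H0.

U_X = 4.5, p = 0.067264, reject H0 at alpha = 0.1.


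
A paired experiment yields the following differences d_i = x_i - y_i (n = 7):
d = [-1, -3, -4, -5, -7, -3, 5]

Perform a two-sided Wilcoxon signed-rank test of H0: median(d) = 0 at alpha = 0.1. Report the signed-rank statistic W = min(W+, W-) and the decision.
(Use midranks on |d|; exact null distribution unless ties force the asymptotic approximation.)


Step 1: Drop any zero differences (none here) and take |d_i|.
|d| = [1, 3, 4, 5, 7, 3, 5]
Step 2: Midrank |d_i| (ties get averaged ranks).
ranks: |1|->1, |3|->2.5, |4|->4, |5|->5.5, |7|->7, |3|->2.5, |5|->5.5
Step 3: Attach original signs; sum ranks with positive sign and with negative sign.
W+ = 5.5 = 5.5
W- = 1 + 2.5 + 4 + 5.5 + 7 + 2.5 = 22.5
(Check: W+ + W- = 28 should equal n(n+1)/2 = 28.)
Step 4: Test statistic W = min(W+, W-) = 5.5.
Step 5: Ties in |d|, so use the tie-corrected normal approximation.
        E[W] = n(n+1)/4 = 7*8/4 = 14.
        Tie groups: |d|=3 (t=2), |d|=5 (t=2); sum(t^3 - t) = 12.
        Var[W] = n(n+1)(2n+1)/24 - sum(t^3-t)/48 = 840/24 - 12/48 = 34.75.
        z = (W - E[W]) / sqrt(Var[W]) = (5.5 - 14) / 5.8949 = -1.4419.
        Two-sided p = 2*Phi(z) = 0.149325.
Step 6: alpha = 0.1. fail to reject H0.

W+ = 5.5, W- = 22.5, W = min = 5.5, p = 0.149325, fail to reject H0.


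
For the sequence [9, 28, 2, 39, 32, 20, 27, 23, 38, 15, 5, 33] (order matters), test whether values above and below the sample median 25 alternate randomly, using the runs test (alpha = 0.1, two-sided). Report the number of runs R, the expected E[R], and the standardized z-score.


Step 1: Compute median = 25; label A = above, B = below.
Labels in order: BABAABABABBA  (n_A = 6, n_B = 6)
Step 2: Count runs R = 10.
Step 3: Under H0 (random ordering), E[R] = 2*n_A*n_B/(n_A+n_B) + 1 = 2*6*6/12 + 1 = 7.0000.
        Var[R] = 2*n_A*n_B*(2*n_A*n_B - n_A - n_B) / ((n_A+n_B)^2 * (n_A+n_B-1)) = 4320/1584 = 2.7273.
        SD[R] = 1.6514.
Step 4: Continuity-corrected z = (R - 0.5 - E[R]) / SD[R] = (10 - 0.5 - 7.0000) / 1.6514 = 1.5138.
Step 5: Two-sided p-value via normal approximation = 2*(1 - Phi(|z|)) = 0.130070.
Step 6: alpha = 0.1. fail to reject H0.

R = 10, z = 1.5138, p = 0.130070, fail to reject H0.


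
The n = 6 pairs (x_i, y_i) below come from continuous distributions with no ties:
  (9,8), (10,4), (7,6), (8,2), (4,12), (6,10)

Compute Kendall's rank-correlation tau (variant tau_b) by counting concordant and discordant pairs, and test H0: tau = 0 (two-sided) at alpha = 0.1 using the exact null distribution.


Step 1: Enumerate the 15 unordered pairs (i,j) with i<j and classify each by sign(x_j-x_i) * sign(y_j-y_i).
  (1,2):dx=+1,dy=-4->D; (1,3):dx=-2,dy=-2->C; (1,4):dx=-1,dy=-6->C; (1,5):dx=-5,dy=+4->D
  (1,6):dx=-3,dy=+2->D; (2,3):dx=-3,dy=+2->D; (2,4):dx=-2,dy=-2->C; (2,5):dx=-6,dy=+8->D
  (2,6):dx=-4,dy=+6->D; (3,4):dx=+1,dy=-4->D; (3,5):dx=-3,dy=+6->D; (3,6):dx=-1,dy=+4->D
  (4,5):dx=-4,dy=+10->D; (4,6):dx=-2,dy=+8->D; (5,6):dx=+2,dy=-2->D
Step 2: C = 3, D = 12, total pairs = 15.
Step 3: tau = (C - D)/(n(n-1)/2) = (3 - 12)/15 = -0.600000.
Step 4: Exact two-sided p-value (enumerate n! = 720 permutations of y under H0): p = 0.136111.
Step 5: alpha = 0.1. fail to reject H0.

tau_b = -0.6000 (C=3, D=12), p = 0.136111, fail to reject H0.
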